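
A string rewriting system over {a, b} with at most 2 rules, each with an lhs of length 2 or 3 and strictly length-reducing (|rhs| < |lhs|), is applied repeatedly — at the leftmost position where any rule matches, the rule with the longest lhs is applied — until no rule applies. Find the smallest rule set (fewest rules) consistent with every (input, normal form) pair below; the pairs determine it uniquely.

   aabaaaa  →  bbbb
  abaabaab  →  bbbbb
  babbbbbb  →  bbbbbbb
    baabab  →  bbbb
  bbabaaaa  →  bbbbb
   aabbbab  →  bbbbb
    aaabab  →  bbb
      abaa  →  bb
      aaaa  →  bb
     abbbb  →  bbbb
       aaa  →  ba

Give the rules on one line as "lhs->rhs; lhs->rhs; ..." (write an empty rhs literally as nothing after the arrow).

aa->b; ab->b

  | aabaaaa => bbaaaa => bbbaa => bbbb
  | abaabaab => baabaab => bbbaab => bbbbb
  | babbbbbb => bbbbbbb
  | baabab => bbbab => bbbb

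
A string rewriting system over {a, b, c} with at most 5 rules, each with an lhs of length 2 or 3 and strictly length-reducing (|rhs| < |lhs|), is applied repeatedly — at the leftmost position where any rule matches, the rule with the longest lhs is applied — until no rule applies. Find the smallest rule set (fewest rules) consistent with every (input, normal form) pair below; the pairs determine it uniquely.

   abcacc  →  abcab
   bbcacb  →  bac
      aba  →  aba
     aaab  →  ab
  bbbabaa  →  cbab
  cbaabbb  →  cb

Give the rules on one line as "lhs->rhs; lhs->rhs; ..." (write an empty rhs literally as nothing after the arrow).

  | abcacc => abcab
  | bbcacb => ccacb => bacb => bac
  | aba
  | aaab => ab

aa->; acb->ac; bb->c; cc->b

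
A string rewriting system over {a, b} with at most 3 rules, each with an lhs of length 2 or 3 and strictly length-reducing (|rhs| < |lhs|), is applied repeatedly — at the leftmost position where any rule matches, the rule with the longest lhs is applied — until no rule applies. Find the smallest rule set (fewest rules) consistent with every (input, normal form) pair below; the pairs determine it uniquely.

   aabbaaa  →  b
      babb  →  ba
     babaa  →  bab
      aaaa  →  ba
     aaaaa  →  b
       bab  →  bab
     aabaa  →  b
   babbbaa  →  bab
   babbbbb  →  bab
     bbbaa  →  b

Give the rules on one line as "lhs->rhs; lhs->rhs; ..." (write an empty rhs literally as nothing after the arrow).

aa->; aaa->b; bb->

  | aabbaaa => bbaaa => aaa => b
  | babb => ba
  | babaa => bab
  | aaaa => ba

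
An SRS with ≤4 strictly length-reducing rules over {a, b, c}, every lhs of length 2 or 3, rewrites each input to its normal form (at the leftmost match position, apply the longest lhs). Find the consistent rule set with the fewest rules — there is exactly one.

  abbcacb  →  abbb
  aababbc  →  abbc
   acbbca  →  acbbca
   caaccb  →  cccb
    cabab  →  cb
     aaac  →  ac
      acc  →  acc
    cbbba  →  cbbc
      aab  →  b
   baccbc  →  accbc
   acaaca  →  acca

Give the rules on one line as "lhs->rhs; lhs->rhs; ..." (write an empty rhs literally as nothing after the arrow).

  | abbcacb => abbb
  | aababbc => babbc => abbc
  | acbbca
  | caaccb => cccb

aa->; ba->a; bba->bc; cac->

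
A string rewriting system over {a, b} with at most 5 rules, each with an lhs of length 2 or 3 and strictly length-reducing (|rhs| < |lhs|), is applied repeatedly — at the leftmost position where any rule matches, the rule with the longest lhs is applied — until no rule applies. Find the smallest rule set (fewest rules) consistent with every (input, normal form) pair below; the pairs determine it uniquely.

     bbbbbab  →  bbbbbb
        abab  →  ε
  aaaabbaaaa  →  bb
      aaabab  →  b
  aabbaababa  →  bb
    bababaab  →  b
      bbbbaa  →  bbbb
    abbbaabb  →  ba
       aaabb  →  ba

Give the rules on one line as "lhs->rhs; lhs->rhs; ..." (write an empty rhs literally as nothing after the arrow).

  | bbbbbab => bbbbbb
  | abab => aab => ε
  | aaaabbaaaa => baabbaaaa => bbaaaa => bbaaa => bbaa => bba => bb
  | aaabab => babab => baab => b

aa->b; aab->; ab->a; bba->bb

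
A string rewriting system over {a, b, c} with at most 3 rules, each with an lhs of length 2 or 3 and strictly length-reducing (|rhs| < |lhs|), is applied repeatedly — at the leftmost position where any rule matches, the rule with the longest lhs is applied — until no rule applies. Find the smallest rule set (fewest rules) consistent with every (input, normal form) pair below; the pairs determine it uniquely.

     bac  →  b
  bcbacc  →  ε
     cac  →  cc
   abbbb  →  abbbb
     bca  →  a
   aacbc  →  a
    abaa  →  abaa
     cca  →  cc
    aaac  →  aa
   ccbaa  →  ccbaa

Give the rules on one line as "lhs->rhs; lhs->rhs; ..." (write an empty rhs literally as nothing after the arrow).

ac->; bc->; ca->c

  | bac => b
  | bcbacc => bacc => bc => ε
  | cac => cc
  | abbbb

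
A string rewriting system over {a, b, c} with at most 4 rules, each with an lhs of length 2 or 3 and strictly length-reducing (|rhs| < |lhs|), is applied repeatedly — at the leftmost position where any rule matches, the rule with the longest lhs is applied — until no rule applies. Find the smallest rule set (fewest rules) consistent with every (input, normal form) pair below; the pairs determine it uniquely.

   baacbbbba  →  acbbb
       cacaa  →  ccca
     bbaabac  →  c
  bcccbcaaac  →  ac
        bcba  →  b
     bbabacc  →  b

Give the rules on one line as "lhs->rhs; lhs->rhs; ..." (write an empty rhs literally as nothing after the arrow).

aca->cc; ba->; bc->b

  | baacbbbba => acbbbba => acbbb
  | cacaa => ccca
  | bbaabac => babac => bac => c
  | bcccbcaaac => bccbcaaac => bcbcaaac => bbcaaac => bbaaac => baac => ac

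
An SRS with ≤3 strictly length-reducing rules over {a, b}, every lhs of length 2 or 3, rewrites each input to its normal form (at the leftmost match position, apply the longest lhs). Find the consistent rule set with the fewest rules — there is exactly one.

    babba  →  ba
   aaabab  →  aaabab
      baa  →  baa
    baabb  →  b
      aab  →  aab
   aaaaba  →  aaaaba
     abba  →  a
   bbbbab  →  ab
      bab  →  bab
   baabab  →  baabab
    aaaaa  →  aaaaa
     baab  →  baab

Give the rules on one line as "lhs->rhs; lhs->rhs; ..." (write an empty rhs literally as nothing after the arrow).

  | babba => bbba => ba
  | aaabab
  | baa
  | baabb => babb => bbb => b

abb->bb; bb->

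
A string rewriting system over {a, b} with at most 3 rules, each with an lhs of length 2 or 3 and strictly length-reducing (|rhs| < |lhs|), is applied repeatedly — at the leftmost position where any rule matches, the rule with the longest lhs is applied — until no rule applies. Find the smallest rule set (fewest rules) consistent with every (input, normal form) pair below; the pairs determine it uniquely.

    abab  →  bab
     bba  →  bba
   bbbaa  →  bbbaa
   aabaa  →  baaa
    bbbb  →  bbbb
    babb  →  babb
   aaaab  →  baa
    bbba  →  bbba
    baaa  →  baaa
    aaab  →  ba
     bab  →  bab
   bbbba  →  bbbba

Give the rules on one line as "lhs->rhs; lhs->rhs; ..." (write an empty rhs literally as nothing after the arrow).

aab->ba; aba->ba

  | abab => bab
  | bba
  | bbbaa
  | aabaa => baaa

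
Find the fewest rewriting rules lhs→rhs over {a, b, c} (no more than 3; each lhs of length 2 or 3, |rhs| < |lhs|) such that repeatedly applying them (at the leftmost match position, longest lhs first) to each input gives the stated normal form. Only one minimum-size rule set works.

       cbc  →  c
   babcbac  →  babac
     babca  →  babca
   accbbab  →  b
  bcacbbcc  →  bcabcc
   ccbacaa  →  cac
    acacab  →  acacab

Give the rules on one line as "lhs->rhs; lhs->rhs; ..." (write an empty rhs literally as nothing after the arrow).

aa->; cb->

  | cbc => c
  | babcbac => babac
  | babca
  | accbbab => acbab => aab => b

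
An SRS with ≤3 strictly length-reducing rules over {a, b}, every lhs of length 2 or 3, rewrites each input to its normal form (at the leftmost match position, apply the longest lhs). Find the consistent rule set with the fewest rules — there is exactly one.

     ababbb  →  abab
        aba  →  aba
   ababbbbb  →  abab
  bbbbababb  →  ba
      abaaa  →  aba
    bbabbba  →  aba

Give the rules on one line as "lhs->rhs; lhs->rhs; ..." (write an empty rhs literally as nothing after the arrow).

  | ababbb => abab
  | aba
  | ababbbbb => ababbb => abab
  | bbbbababb => abbababb => aababb => babb => ba

aa->; abb->a; bb->a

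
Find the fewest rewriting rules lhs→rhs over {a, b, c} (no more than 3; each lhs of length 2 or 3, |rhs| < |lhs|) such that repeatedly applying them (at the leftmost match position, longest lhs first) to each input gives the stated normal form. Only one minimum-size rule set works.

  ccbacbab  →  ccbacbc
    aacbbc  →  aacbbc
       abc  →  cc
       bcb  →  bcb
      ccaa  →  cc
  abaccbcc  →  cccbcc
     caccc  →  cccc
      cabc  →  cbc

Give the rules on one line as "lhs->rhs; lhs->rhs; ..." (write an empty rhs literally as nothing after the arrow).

  | ccbacbab => ccbacbc
  | aacbbc
  | abc => cc
  | bcb

ab->c; ca->c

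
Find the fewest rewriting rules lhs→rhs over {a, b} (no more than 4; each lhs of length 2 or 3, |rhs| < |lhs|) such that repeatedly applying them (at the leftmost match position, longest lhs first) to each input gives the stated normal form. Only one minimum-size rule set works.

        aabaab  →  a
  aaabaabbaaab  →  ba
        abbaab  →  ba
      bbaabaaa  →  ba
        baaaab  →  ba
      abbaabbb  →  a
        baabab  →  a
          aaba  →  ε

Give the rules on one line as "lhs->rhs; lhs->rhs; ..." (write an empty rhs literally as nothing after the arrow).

  | aabaab => abab => bb => a
  | aaabaabbaaab => aabaabbaaab => ababbaaab => bbbaaab => abaaab => baab => ba
  | abbaab => baab => ba
  | bbaabaaa => aaabaaa => aabaaa => abaa => ba

aaa->aa; ab->; aba->b; bb->a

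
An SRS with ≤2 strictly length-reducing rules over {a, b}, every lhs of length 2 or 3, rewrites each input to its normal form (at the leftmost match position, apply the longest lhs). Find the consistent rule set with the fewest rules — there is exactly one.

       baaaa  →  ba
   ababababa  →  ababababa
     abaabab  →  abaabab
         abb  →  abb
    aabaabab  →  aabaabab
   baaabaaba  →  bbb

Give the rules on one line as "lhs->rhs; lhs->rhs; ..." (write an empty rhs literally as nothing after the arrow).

  | baaaa => ba
  | ababababa
  | abaabab
  | abb

aaa->; bba->bb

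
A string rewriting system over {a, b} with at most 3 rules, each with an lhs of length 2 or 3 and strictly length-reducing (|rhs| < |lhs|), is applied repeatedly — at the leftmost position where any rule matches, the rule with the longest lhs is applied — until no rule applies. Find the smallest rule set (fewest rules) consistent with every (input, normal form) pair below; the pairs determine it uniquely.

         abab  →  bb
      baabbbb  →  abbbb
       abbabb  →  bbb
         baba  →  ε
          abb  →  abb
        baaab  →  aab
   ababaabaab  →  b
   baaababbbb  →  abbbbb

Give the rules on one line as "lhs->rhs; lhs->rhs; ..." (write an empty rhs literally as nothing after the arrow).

aba->b; ba->; bba->ba

  | abab => bb
  | baabbbb => abbbb
  | abbabb => ababb => bbb
  | baba => ba => ε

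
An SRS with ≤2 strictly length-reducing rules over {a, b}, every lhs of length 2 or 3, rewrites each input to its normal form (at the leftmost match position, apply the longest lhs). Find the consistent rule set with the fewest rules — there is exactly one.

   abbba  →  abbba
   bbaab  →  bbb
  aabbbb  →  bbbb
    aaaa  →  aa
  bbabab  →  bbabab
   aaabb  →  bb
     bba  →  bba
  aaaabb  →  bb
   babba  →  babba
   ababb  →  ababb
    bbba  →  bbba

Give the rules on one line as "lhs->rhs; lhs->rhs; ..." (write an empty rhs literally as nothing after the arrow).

  | abbba
  | bbaab => bbb
  | aabbbb => bbbb
  | aaaa => aaa => aa

aaa->aa; aab->b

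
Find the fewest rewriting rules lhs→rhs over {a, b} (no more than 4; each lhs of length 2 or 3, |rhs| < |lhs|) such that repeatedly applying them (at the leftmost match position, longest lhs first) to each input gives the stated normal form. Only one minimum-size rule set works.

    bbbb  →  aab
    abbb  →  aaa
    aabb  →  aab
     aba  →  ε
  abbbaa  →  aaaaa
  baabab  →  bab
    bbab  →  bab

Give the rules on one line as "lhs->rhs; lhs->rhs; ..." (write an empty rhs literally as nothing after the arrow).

  | bbbb => aab
  | abbb => aaa
  | aabb => aab
  | aba => ε

aba->; bb->b; bbb->aa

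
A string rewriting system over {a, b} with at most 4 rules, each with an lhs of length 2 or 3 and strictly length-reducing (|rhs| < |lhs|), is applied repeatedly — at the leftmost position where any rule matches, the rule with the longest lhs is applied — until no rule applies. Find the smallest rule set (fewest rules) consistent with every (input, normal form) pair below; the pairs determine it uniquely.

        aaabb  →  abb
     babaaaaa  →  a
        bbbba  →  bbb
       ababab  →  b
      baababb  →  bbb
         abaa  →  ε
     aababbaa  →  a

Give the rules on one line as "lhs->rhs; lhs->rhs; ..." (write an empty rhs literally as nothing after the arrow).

  | aaabb => abb
  | babaaaaa => aaaaa => aaa => a
  | bbbba => bbb
  | ababab => bbab => b

aa->; aba->b; ba->; bab->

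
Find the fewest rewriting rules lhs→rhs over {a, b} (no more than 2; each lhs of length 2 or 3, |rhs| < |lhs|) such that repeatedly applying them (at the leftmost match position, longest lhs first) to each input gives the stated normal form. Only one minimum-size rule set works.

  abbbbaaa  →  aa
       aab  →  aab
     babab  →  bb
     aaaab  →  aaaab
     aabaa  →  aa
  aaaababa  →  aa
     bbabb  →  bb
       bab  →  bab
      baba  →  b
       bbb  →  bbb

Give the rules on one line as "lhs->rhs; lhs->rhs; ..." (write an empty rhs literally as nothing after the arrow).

  | abbbbaaa => abbaa => aa
  | aab
  | babab => bb
  | aaaab

aba->; bba->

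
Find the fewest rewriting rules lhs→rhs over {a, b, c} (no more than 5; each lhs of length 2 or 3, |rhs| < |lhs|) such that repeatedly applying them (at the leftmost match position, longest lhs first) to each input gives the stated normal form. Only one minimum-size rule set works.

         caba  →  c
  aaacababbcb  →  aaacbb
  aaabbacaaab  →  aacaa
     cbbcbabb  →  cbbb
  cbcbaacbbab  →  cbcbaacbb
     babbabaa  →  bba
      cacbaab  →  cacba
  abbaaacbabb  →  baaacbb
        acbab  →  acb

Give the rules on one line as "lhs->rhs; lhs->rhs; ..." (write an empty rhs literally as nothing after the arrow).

  | caba => c
  | aaacababbcb => aaacbbcb => aaacbb
  | aaabbacaaab => aabacaaab => aacaaab => aacaa
  | cbbcbabb => cbbabb => cbbb

aab->a; ab->; aba->; bbc->b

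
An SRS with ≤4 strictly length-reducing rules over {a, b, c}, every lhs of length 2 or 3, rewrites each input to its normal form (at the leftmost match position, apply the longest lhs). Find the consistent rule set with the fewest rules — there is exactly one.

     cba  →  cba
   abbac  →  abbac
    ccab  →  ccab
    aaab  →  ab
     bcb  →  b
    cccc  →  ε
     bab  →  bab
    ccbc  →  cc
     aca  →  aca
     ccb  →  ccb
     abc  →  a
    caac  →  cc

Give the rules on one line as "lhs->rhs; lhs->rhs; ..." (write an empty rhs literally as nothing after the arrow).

aa->; bc->; ccc->b

  | cba
  | abbac
  | ccab
  | aaab => ab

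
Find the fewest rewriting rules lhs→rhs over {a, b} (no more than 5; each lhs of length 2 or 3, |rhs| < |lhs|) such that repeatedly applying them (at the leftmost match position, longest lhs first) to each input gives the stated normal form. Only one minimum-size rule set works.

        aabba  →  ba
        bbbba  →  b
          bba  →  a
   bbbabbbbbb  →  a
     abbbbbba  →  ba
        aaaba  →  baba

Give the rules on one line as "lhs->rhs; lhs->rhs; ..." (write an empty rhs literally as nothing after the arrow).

  | aabba => aaba => aaa => ba
  | bbbba => abba => aa => b
  | bba => a
  | bbbabbbbbb => ababbbbbb => abaabbbb => abaabbb => abaabb => abaab => abaa => abb => a

aa->b; aab->aa; bb->; bbb->ab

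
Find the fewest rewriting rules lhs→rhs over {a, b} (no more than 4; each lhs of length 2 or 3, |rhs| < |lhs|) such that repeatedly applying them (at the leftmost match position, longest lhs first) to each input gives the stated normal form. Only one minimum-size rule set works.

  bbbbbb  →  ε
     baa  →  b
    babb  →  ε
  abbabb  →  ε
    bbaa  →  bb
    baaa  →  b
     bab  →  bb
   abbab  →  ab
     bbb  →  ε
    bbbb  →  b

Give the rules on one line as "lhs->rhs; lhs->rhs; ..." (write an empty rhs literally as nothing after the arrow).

  | bbbbbb => bbb => ε
  | baa => ba => b
  | babb => bbb => ε
  | abbabb => abb => ε

abb->; ba->b; bbb->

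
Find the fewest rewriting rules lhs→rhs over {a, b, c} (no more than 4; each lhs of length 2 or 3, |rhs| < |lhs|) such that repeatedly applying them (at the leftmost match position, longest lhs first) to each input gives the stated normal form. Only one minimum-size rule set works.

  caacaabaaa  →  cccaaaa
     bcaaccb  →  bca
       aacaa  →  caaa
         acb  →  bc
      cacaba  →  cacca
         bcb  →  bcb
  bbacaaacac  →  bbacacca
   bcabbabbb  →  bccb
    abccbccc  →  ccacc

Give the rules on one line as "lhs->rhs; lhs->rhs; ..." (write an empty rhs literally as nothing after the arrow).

aac->ca; ab->c; acb->bc; cbc->a

  | caacaabaaa => ccaaabaaa => ccaacaaa => cccaaaa
  | bcaaccb => bccacb => bccbc => bca
  | aacaa => caaa
  | acb => bc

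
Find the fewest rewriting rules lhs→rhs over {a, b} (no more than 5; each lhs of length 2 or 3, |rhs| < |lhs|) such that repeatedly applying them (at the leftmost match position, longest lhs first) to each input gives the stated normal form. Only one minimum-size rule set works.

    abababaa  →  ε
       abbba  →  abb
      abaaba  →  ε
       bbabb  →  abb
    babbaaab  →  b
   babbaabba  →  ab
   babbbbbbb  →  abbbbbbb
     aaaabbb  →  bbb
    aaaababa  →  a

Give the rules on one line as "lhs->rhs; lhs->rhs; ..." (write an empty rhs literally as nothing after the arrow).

  | abababaa => ababaa => abaa => aa => ε
  | abbba => abb
  | abaaba => aaba => ba => ε
  | bbabb => babb => abb

aa->; aba->a; ba->; bab->ab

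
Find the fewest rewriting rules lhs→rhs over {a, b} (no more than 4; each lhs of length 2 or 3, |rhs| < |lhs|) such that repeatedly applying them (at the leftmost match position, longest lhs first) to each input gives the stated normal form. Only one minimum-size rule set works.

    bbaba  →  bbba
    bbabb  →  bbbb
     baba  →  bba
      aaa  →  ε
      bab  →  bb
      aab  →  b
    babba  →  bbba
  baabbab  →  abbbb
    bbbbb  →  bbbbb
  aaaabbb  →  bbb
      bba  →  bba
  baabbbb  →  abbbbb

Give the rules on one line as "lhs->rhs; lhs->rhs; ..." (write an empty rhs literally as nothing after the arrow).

aa->; aaa->aa; baa->ab; bab->bb

  | bbaba => bbba
  | bbabb => bbbb
  | baba => bba
  | aaa => aa => ε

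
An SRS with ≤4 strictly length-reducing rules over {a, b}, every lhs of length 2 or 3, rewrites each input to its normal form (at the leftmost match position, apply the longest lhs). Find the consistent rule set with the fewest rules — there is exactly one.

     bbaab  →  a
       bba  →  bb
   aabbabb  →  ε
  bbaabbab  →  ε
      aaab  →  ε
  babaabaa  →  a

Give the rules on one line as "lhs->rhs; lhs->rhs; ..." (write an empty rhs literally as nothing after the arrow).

aa->; ab->; ba->b; bbb->a

  | bbaab => bbab => bbb => a
  | bba => bb
  | aabbabb => bbabb => bbbb => ab => ε
  | bbaabbab => bbabbab => bbbbab => abab => ab => ε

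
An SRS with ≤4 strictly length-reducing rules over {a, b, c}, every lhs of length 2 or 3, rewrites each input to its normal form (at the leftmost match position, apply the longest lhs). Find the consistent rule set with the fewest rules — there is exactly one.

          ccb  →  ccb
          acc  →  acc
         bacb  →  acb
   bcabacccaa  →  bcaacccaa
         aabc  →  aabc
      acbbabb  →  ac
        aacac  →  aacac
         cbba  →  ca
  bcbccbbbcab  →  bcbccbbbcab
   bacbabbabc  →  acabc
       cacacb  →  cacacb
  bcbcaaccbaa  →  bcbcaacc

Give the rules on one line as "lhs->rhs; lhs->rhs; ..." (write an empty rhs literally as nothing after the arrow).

  | ccb
  | acc
  | bacb => acb
  | bcabacccaa => bcaacccaa

abb->; ba->a; baa->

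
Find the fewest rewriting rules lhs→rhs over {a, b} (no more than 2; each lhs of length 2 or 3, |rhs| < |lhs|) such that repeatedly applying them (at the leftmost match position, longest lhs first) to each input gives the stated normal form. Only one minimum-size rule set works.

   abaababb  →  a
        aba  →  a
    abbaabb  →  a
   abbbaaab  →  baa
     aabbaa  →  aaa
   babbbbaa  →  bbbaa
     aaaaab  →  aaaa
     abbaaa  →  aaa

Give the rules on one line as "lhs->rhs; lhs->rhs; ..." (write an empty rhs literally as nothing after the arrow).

  | abaababb => aababb => aabb => a
  | aba => a
  | abbaabb => aabb => a
  | abbbaaab => baaab => baa

ab->; abb->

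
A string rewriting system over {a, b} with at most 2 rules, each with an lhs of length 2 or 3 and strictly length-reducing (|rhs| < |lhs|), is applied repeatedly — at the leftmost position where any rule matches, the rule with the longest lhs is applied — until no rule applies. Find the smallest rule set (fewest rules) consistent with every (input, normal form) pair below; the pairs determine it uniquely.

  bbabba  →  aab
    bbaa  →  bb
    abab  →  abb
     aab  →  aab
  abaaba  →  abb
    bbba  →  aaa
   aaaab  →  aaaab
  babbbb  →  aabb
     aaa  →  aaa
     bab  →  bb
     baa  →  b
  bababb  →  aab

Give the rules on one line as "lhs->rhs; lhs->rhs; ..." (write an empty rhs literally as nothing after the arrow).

ba->b; bbb->aa

  | bbabba => bbbba => aaba => aab
  | bbaa => bba => bb
  | abab => abb
  | aab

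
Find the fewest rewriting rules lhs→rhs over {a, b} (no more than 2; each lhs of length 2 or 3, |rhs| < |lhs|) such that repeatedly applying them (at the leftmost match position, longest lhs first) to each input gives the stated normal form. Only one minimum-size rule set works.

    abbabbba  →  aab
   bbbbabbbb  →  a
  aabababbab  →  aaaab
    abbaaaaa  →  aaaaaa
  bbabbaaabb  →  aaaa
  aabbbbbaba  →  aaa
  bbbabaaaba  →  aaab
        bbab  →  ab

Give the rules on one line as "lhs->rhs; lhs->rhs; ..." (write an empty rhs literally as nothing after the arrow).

  | abbabbba => aabbba => aaba => aab
  | bbbbabbbb => bbabbbb => abbbb => abb => a
  | aabababbab => aabbabbab => aaabbab => aaaab
  | abbaaaaa => aaaaaa

ba->b; bb->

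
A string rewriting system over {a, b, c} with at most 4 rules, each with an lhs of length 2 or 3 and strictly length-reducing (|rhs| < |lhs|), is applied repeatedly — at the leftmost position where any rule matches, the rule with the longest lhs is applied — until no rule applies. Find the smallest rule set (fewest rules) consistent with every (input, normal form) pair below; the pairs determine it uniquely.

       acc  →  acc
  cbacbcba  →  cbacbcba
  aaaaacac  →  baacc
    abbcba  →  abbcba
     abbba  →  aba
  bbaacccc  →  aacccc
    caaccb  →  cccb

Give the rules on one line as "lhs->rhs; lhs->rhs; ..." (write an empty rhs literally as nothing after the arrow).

aaa->b; bba->a; ca->c

  | acc
  | cbacbcba
  | aaaaacac => baacac => baacc
  | abbcba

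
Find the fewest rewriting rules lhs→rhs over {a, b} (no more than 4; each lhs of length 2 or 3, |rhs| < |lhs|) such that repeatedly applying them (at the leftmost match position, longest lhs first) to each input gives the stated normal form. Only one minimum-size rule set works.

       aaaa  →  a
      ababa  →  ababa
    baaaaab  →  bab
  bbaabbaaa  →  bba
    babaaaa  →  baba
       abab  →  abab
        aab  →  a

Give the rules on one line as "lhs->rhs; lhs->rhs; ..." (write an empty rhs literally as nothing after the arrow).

  | aaaa => aa => a
  | ababa
  | baaaaab => baaab => bab
  | bbaabbaaa => bbaabaaa => bbaaaaa => bbaaa => bba

aa->a; aaa->a; aab->aa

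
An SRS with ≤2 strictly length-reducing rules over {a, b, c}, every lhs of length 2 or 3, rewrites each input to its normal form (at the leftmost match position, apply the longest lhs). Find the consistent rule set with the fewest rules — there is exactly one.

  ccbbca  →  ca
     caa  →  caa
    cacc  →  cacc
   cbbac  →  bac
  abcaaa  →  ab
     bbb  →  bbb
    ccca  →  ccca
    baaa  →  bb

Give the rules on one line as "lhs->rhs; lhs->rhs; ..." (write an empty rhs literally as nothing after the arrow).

  | ccbbca => cbca => ca
  | caa
  | cacc
  | cbbac => bac

aaa->b; cb->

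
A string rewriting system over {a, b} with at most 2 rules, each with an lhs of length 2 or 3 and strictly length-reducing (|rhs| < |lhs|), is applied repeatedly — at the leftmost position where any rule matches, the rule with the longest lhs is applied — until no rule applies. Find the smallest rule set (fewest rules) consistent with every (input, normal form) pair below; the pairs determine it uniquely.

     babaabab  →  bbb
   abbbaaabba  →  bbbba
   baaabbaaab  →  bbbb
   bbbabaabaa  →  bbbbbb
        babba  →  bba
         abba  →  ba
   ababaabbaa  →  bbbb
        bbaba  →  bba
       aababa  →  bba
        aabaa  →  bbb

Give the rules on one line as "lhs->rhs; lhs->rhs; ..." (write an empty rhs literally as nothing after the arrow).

aa->b; ab->

  | babaabab => baabab => bbbab => bbb
  | abbbaaabba => bbaaabba => bbbabba => bbbba
  | baaabbaaab => bbabbaaab => bbbaaab => bbbbab => bbbb
  | bbbabaabaa => bbbaabaa => bbbbbaa => bbbbbb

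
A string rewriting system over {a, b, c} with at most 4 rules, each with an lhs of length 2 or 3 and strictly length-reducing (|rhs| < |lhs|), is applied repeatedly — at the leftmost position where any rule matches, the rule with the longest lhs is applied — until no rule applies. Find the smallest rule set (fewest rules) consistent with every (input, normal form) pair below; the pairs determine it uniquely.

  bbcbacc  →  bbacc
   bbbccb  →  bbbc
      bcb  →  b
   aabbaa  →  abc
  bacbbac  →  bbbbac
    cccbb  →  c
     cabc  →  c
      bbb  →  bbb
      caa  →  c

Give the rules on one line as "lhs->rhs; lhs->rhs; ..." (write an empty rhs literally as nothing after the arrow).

abb->bc; acb->bb; ca->c; cb->

  | bbcbacc => bbacc
  | bbbccb => bbbc
  | bcb => b
  | aabbaa => abcaa => abca => abc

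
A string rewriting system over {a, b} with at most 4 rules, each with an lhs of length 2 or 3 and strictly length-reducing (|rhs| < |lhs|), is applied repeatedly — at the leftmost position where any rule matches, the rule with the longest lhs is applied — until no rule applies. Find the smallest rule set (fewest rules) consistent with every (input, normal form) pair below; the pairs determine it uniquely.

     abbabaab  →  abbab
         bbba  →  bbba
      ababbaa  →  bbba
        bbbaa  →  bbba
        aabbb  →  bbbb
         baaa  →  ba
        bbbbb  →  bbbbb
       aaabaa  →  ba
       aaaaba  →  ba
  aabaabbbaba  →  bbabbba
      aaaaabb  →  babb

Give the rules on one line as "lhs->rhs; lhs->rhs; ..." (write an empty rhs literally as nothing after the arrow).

  | abbabaab => abbaaab => abbaab => abbab
  | bbba
  | ababbaa => aabbaa => bbbaa => bbba
  | bbbaa => bbba

aa->b; aba->aa; baa->ba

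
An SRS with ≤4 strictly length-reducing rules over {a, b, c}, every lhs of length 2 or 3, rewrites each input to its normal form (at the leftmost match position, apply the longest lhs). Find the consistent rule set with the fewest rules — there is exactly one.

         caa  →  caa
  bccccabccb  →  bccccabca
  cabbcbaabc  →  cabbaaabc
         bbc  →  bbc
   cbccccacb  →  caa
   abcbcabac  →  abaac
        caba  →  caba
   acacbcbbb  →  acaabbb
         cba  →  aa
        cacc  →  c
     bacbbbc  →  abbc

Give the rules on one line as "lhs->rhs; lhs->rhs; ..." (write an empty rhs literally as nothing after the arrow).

acc->; bac->c; cb->a; cbc->a

  | caa
  | bccccabccb => bccccabca
  | cabbcbaabc => cabbaaabc
  | bbc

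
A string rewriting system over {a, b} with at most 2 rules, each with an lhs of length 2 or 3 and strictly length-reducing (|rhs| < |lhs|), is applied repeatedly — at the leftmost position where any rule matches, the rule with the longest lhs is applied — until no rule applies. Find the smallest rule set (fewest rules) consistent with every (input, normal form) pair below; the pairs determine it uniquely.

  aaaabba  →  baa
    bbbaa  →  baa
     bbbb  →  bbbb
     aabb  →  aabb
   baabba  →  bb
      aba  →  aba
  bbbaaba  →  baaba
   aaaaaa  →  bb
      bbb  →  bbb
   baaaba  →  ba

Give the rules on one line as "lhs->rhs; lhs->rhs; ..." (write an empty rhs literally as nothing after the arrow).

aaa->b; bba->a

  | aaaabba => babba => baa
  | bbbaa => baa
  | bbbb
  | aabb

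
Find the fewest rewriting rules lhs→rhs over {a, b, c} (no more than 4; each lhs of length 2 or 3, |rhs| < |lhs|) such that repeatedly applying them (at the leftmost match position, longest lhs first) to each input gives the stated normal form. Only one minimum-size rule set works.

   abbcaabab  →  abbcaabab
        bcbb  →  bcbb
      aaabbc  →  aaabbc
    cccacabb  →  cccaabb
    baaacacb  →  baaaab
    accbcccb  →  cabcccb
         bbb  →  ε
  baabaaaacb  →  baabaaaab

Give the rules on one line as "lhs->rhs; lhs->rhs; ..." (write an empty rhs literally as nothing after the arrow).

  | abbcaabab
  | bcbb
  | aaabbc
  | cccacabb => cccaabb

ac->a; acc->ca; bbb->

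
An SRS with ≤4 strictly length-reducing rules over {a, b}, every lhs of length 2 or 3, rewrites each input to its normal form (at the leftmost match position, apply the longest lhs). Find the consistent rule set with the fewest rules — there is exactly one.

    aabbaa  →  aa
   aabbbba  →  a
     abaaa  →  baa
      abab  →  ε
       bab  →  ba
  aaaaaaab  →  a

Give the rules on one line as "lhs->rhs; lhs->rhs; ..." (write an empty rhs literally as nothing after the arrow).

  | aabbaa => bbaa => aa
  | aabbbba => bbbba => bba => a
  | abaaa => baa
  | abab => bb => ε

aab->b; ab->a; aba->b; bb->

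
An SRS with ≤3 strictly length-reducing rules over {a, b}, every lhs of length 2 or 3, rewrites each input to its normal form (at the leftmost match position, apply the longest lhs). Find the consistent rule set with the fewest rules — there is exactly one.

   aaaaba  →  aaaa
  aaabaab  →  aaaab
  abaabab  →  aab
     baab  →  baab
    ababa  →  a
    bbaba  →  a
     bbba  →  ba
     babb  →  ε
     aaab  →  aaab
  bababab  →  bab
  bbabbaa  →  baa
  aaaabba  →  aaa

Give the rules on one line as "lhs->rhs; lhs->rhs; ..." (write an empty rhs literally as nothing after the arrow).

  | aaaaba => aaaa
  | aaabaab => aaaab
  | abaabab => aabab => aab
  | baab

aba->a; abb->b; bb->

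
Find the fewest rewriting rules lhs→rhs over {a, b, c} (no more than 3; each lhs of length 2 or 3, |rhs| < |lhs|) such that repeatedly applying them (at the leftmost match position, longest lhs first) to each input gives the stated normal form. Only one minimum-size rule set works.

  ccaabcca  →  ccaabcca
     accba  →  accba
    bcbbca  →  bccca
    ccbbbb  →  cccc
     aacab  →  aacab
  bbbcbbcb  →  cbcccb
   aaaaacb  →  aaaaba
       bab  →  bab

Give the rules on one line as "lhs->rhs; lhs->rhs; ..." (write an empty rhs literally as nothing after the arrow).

  | ccaabcca
  | accba
  | bcbbca => bccca
  | ccbbbb => cccbb => cccc

acb->ba; bb->c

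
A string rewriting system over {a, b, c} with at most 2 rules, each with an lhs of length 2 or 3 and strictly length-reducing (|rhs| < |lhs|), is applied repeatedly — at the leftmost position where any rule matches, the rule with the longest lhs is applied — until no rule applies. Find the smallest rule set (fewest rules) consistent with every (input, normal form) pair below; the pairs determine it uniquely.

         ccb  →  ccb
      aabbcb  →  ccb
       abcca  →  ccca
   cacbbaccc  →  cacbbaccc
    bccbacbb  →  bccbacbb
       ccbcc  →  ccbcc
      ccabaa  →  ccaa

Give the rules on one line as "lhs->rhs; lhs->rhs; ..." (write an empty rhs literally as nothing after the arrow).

  | ccb
  | aabbcb => abcb => ccb
  | abcca => ccca
  | cacbbaccc

ab->; abc->cc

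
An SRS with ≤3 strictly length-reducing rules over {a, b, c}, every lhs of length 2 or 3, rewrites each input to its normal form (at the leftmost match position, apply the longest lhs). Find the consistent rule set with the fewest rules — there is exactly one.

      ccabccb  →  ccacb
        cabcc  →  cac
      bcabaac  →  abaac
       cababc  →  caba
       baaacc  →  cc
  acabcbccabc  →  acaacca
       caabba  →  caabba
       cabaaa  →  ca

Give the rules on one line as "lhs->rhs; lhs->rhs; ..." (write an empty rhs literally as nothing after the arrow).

  | ccabccb => ccacb
  | cabcc => cac
  | bcabaac => abaac
  | cababc => caba

aaa->c; bc->; bcb->a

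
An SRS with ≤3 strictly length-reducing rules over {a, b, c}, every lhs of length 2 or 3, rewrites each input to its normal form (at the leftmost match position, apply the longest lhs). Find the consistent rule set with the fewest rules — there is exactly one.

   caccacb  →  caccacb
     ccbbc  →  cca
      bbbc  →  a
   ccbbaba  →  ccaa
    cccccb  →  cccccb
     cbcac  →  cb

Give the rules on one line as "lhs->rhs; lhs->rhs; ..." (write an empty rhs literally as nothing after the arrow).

  | caccacb
  | ccbbc => ccba => cca
  | bbbc => bba => ba => a
  | ccbbaba => ccbaba => ccaba => ccaa

aac->b; ba->a; bc->a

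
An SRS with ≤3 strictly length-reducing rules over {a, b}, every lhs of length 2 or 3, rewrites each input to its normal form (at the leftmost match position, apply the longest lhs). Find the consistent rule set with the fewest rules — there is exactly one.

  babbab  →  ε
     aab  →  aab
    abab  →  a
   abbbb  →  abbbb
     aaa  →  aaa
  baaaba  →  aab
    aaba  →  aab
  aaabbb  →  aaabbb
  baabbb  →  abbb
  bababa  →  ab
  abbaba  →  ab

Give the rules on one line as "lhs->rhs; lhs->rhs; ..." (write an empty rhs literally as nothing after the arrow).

ba->b; baa->a; bab->

  | babbab => bab => ε
  | aab
  | abab => a
  | abbbb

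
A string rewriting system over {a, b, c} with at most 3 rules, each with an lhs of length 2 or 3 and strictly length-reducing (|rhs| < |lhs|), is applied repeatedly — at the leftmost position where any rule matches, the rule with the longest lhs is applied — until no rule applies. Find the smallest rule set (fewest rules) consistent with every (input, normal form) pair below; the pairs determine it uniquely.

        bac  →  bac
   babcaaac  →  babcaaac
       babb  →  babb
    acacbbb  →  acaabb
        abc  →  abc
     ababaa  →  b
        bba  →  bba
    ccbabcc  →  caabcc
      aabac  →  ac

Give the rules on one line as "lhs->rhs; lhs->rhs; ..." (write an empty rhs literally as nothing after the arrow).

  | bac
  | babcaaac
  | babb
  | acacbbb => acaabb

aba->; baa->b; cb->a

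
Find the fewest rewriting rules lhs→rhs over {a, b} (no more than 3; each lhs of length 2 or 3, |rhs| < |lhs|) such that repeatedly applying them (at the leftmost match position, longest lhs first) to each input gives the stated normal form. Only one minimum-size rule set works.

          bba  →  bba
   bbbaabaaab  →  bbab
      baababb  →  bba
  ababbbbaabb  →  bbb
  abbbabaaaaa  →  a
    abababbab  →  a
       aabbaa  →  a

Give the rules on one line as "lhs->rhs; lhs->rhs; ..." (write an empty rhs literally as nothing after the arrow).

aab->a; abb->ba; baa->

  | bba
  | bbbaabaaab => bbbaaab => bbab
  | baababb => babb => bba
  | ababbbbaabb => abbabbaabb => baabbaabb => bbaabb => bbb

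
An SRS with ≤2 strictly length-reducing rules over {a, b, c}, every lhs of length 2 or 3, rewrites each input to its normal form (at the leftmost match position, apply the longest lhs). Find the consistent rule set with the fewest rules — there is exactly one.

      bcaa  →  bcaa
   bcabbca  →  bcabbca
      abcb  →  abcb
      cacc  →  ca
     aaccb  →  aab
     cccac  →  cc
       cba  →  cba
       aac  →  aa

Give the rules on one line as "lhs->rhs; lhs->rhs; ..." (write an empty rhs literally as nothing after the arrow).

ac->a; cca->

  | bcaa
  | bcabbca
  | abcb
  | cacc => cac => ca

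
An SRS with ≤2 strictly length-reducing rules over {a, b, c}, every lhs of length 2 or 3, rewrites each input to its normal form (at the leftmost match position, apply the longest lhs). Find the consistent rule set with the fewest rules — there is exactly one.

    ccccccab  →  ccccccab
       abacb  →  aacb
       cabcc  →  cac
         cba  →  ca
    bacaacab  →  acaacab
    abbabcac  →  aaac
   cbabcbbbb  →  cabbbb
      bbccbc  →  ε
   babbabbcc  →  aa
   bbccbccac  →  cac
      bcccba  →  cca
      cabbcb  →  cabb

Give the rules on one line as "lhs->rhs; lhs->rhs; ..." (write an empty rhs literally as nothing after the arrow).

  | ccccccab
  | abacb => aacb
  | cabcc => cac
  | cba => ca

ba->a; bc->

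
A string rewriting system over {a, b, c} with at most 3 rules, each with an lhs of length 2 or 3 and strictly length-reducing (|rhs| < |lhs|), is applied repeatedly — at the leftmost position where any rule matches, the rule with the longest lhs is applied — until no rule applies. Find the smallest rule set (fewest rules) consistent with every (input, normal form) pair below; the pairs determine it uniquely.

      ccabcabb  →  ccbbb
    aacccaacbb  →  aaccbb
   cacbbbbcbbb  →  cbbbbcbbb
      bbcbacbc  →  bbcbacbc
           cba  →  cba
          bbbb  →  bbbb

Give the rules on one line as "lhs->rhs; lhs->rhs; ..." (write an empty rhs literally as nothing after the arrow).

bca->cb; ca->

  | ccabcabb => cbcabb => ccbbb
  | aacccaacbb => aaccacbb => aaccbb
  | cacbbbbcbbb => cbbbbcbbb
  | bbcbacbc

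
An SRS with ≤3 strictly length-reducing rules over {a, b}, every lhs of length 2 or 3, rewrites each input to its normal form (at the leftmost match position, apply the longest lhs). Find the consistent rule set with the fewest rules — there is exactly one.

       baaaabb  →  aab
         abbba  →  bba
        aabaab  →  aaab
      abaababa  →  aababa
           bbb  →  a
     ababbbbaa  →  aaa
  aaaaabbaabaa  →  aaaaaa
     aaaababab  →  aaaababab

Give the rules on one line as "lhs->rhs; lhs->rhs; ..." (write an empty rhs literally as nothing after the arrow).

  | baaaabb => aaabb => aab
  | abbba => bba
  | aabaab => aaab
  | abaababa => aababa

abb->b; baa->a; bbb->a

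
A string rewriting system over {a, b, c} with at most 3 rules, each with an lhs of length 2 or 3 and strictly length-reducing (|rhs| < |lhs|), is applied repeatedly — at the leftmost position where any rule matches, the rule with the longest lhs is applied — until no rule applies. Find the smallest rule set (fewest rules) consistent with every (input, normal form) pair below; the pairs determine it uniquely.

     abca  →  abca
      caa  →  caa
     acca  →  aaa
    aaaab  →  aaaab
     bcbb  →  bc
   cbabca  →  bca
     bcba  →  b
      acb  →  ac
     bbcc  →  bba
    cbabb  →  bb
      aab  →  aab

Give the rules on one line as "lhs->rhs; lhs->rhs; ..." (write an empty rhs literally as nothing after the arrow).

cb->c; cba->; cc->a

  | abca
  | caa
  | acca => aaa
  | aaaab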